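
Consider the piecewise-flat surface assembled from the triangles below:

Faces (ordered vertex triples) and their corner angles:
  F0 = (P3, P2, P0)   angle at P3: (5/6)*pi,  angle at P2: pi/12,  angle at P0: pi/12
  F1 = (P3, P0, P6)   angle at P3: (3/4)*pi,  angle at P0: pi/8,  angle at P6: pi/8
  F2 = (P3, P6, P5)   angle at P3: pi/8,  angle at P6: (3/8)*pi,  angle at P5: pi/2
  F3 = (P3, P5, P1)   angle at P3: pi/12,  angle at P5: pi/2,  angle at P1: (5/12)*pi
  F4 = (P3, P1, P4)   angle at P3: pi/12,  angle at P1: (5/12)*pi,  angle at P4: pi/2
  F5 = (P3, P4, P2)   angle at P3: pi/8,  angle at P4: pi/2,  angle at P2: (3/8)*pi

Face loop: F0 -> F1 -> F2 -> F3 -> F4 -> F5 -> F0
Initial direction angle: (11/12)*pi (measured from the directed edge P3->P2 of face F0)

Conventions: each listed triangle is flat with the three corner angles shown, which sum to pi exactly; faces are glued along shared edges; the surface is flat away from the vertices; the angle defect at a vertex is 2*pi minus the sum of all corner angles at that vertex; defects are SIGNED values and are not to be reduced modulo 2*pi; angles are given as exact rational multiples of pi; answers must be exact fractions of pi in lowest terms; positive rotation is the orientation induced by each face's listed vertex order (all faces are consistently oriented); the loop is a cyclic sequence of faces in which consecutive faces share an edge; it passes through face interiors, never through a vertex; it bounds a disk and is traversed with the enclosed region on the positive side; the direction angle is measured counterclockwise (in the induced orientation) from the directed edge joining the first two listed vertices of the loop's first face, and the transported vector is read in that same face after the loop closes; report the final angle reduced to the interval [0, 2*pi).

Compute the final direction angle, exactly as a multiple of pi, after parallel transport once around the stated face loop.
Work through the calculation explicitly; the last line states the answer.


enclosed vertex P3: corner angles sum to 2*pi, defect = 2*pi - 2*pi = 0
transport around the loop rotates by the sum of enclosed defects; add to the initial angle mod 2*pi
final angle = (11/12)*pi + 0 = (11/12)*pi (mod 2*pi)

Answer: final direction angle = (11/12)*pi


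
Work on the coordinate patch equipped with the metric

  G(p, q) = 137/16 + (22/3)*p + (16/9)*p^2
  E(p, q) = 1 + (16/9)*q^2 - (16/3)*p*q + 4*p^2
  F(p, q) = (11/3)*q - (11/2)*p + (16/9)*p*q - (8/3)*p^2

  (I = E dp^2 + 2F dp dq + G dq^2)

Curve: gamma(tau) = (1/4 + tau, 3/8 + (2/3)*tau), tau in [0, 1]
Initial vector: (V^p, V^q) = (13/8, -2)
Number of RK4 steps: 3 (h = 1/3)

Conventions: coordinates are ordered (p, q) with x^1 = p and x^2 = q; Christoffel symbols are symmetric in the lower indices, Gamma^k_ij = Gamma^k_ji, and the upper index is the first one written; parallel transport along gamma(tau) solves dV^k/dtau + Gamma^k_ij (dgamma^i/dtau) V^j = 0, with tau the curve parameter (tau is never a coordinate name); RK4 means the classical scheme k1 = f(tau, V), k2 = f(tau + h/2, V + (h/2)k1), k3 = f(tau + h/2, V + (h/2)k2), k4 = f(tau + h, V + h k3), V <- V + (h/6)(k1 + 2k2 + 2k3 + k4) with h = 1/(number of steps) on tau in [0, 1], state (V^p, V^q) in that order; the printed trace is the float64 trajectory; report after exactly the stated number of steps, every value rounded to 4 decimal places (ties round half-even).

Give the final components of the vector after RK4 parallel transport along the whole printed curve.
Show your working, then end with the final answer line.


gamma'(tau) = (1, 2/3); f(tau, V)^k = -Gamma^k_ij(gamma(tau)) gamma'^i(tau) V^j; h = 1/3; intermediate values shown to 6 dp
curve data and Christoffel symbols at the stage parameters:
  tau = 0.000000: gamma = (0.250000, 0.375000), gamma' = (1.000000, 0.666667); Gamma_ppp = 0.000000, Gamma_ppq = 0.000000, Gamma_pqq = 0.000000, Gamma_qpp = -0.586913, Gamma_qpq = 0.391276, Gamma_qqq = 0.000000
  tau = 0.166667: gamma = (0.416667, 0.486111), gamma' = (1.000000, 0.666667); Gamma_ppp = 0.030965, Gamma_ppq = -0.020643, Gamma_pqq = 0.000000, Gamma_qpp = -0.552723, Gamma_qpq = 0.368482, Gamma_qqq = 0.000000
  tau = 0.333333: gamma = (0.583333, 0.597222), gamma' = (1.000000, 0.666667); Gamma_ppp = 0.054537, Gamma_ppq = -0.036358, Gamma_pqq = 0.000000, Gamma_qpp = -0.519463, Gamma_qpq = 0.346309, Gamma_qqq = 0.000000
  tau = 0.500000: gamma = (0.750000, 0.708333), gamma' = (1.000000, 0.666667); Gamma_ppp = 0.072286, Gamma_ppq = -0.048190, Gamma_pqq = 0.000000, Gamma_qpp = -0.487927, Gamma_qpq = 0.325285, Gamma_qqq = 0.000000
  tau = 0.666667: gamma = (0.916667, 0.819444), gamma' = (1.000000, 0.666667); Gamma_ppp = 0.085500, Gamma_ppq = -0.057000, Gamma_pqq = 0.000000, Gamma_qpp = -0.458494, Gamma_qpq = 0.305663, Gamma_qqq = 0.000000
  tau = 0.833333: gamma = (1.083333, 0.930556), gamma' = (1.000000, 0.666667); Gamma_ppp = 0.095207, Gamma_ppq = -0.063472, Gamma_pqq = 0.000000, Gamma_qpp = -0.431290, Gamma_qpq = 0.287527, Gamma_qqq = 0.000000
  tau = 1.000000: gamma = (1.250000, 1.041667), gamma' = (1.000000, 0.666667); Gamma_ppp = 0.102211, Gamma_ppq = -0.068141, Gamma_pqq = 0.000000, Gamma_qpp = -0.406289, Gamma_qpq = 0.270859, Gamma_qqq = 0.000000
step 0: V^p = 1.6250, V^q = -2.0000
step 1: k1 = (0.000000, 1.312404), k2 = (-0.064725, 1.155350), k3 = (-0.065080, 1.161683), k4 = (-0.107214, 1.021217); V <- V + (h/6)(k1 + 2k2 + 2k3 + k4): V^p = 1.6046, V^q = -1.6129
step 2: k1 = (-0.107259, 1.021643), k2 = (-0.133242, 0.899386), k3 = (-0.134050, 0.904841), k4 = (-0.148841, 0.798159); V <- V + (h/6)(k1 + 2k2 + 2k3 + k4): V^p = 1.5607, V^q = -1.3113
step 3: k1 = (-0.148879, 0.798365), k2 = (-0.156024, 0.706791), k3 = (-0.156930, 0.710894), k4 = (-0.158860, 0.631470); V <- V + (h/6)(k1 + 2k2 + 2k3 + k4): V^p = 1.5088, V^q = -1.0744

Answer: V^p = 1.5088, V^q = -1.0744


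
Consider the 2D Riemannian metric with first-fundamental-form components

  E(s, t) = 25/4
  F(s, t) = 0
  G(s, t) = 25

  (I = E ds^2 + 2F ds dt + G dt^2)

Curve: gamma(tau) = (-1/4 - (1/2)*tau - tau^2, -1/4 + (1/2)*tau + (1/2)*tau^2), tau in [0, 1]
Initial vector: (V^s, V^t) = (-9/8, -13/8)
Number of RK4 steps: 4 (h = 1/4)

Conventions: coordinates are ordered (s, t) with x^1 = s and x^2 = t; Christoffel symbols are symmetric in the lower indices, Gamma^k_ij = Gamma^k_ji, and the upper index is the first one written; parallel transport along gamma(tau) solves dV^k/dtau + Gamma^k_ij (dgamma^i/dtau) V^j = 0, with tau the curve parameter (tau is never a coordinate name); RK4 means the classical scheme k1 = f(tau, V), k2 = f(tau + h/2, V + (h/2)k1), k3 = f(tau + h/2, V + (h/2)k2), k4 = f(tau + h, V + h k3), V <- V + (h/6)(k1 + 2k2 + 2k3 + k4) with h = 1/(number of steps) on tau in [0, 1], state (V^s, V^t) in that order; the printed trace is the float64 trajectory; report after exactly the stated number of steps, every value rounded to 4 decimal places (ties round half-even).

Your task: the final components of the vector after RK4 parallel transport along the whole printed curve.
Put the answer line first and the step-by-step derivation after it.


Answer: V^s = -1.1250, V^t = -1.6250

gamma'(tau) = (-1/2 - 2*tau, 1/2 + tau); f(tau, V)^k = -Gamma^k_ij(gamma(tau)) gamma'^i(tau) V^j; h = 1/4; intermediate values shown to 6 dp
curve data and Christoffel symbols at the stage parameters:
  tau = 0.000000: gamma = (-0.250000, -0.250000), gamma' = (-0.500000, 0.500000); Gamma_sss = 0.000000, Gamma_sst = 0.000000, Gamma_stt = 0.000000, Gamma_tss = 0.000000, Gamma_tst = 0.000000, Gamma_ttt = 0.000000
  tau = 0.125000: gamma = (-0.328125, -0.179688), gamma' = (-0.750000, 0.625000); Gamma_sss = 0.000000, Gamma_sst = 0.000000, Gamma_stt = 0.000000, Gamma_tss = 0.000000, Gamma_tst = 0.000000, Gamma_ttt = 0.000000
  tau = 0.250000: gamma = (-0.437500, -0.093750), gamma' = (-1.000000, 0.750000); Gamma_sss = 0.000000, Gamma_sst = 0.000000, Gamma_stt = 0.000000, Gamma_tss = 0.000000, Gamma_tst = 0.000000, Gamma_ttt = 0.000000
  tau = 0.375000: gamma = (-0.578125, 0.007812), gamma' = (-1.250000, 0.875000); Gamma_sss = 0.000000, Gamma_sst = 0.000000, Gamma_stt = 0.000000, Gamma_tss = 0.000000, Gamma_tst = 0.000000, Gamma_ttt = 0.000000
  tau = 0.500000: gamma = (-0.750000, 0.125000), gamma' = (-1.500000, 1.000000); Gamma_sss = 0.000000, Gamma_sst = 0.000000, Gamma_stt = 0.000000, Gamma_tss = 0.000000, Gamma_tst = 0.000000, Gamma_ttt = 0.000000
  tau = 0.625000: gamma = (-0.953125, 0.257812), gamma' = (-1.750000, 1.125000); Gamma_sss = 0.000000, Gamma_sst = 0.000000, Gamma_stt = 0.000000, Gamma_tss = 0.000000, Gamma_tst = 0.000000, Gamma_ttt = 0.000000
  tau = 0.750000: gamma = (-1.187500, 0.406250), gamma' = (-2.000000, 1.250000); Gamma_sss = 0.000000, Gamma_sst = 0.000000, Gamma_stt = 0.000000, Gamma_tss = 0.000000, Gamma_tst = 0.000000, Gamma_ttt = 0.000000
  tau = 0.875000: gamma = (-1.453125, 0.570312), gamma' = (-2.250000, 1.375000); Gamma_sss = 0.000000, Gamma_sst = 0.000000, Gamma_stt = 0.000000, Gamma_tss = 0.000000, Gamma_tst = 0.000000, Gamma_ttt = 0.000000
  tau = 1.000000: gamma = (-1.750000, 0.750000), gamma' = (-2.500000, 1.500000); Gamma_sss = 0.000000, Gamma_sst = 0.000000, Gamma_stt = 0.000000, Gamma_tss = 0.000000, Gamma_tst = 0.000000, Gamma_ttt = 0.000000
step 0: V^s = -1.1250, V^t = -1.6250
step 1: k1 = (0.000000, 0.000000), k2 = (0.000000, 0.000000), k3 = (0.000000, 0.000000), k4 = (0.000000, 0.000000); V <- V + (h/6)(k1 + 2k2 + 2k3 + k4): V^s = -1.1250, V^t = -1.6250
step 2: k1 = (0.000000, 0.000000), k2 = (0.000000, 0.000000), k3 = (0.000000, 0.000000), k4 = (0.000000, 0.000000); V <- V + (h/6)(k1 + 2k2 + 2k3 + k4): V^s = -1.1250, V^t = -1.6250
step 3: k1 = (0.000000, 0.000000), k2 = (0.000000, 0.000000), k3 = (0.000000, 0.000000), k4 = (0.000000, 0.000000); V <- V + (h/6)(k1 + 2k2 + 2k3 + k4): V^s = -1.1250, V^t = -1.6250
step 4: k1 = (0.000000, 0.000000), k2 = (0.000000, 0.000000), k3 = (0.000000, 0.000000), k4 = (0.000000, 0.000000); V <- V + (h/6)(k1 + 2k2 + 2k3 + k4): V^s = -1.1250, V^t = -1.6250


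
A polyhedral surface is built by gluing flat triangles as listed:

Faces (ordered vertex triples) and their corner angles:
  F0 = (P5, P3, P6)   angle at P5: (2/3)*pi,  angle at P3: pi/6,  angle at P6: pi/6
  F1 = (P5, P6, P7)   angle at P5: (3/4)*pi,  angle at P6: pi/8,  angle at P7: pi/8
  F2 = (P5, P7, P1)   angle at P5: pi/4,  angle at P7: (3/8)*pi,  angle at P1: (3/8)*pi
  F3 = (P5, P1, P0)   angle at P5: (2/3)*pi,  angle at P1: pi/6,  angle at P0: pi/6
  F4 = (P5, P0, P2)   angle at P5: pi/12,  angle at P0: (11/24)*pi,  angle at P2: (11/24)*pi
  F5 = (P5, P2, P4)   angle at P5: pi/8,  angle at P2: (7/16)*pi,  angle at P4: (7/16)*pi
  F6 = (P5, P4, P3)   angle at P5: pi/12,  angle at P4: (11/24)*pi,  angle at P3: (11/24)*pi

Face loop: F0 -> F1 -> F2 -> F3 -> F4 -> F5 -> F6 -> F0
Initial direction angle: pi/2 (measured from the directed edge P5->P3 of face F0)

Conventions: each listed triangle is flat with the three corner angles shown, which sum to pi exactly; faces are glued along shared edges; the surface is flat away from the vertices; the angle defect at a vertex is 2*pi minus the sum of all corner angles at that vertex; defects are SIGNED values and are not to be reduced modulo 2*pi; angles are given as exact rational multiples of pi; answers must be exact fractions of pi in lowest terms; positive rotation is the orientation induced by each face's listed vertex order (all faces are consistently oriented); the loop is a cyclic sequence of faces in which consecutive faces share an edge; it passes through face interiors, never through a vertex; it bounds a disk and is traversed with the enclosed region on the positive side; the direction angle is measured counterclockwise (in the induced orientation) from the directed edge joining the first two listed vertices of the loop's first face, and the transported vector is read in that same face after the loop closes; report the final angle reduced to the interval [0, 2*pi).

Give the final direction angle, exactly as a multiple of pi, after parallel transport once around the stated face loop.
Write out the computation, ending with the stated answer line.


enclosed vertex P5: corner angles sum to (21/8)*pi, defect = 2*pi - (21/8)*pi = (-5/8)*pi
the rotation equals the total enclosed defect, so the final angle is initial + defects (mod 2*pi)
final angle = pi/2 - (5/8)*pi = (15/8)*pi (mod 2*pi)

Answer: final direction angle = (15/8)*pi


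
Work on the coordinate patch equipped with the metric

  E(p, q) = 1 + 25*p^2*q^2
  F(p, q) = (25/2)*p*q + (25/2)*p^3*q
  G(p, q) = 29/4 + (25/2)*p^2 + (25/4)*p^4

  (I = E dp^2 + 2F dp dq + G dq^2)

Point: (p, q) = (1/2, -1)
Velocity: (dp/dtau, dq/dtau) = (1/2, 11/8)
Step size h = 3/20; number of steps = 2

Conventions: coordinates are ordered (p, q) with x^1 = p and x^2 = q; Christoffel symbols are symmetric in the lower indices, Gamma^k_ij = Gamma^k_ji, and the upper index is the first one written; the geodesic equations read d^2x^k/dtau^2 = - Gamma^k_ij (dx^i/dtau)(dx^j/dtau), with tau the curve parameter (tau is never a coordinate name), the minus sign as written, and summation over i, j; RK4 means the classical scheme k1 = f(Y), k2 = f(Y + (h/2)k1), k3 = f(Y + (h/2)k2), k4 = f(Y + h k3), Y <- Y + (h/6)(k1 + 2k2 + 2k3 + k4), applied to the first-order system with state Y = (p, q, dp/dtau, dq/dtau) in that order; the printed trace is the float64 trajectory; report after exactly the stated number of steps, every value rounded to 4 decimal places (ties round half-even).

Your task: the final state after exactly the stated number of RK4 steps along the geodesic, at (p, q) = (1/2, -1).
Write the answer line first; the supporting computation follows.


Answer: p = 0.6665, q = -0.6104, dp/dtau = 0.6153, dq/dtau = 1.2046

f(Y) = (dp/dtau, dq/dtau, -Gamma^p_ij Y'^i Y'^j, -Gamma^q_ij Y'^i Y'^j) with the Gammas evaluated at the stage position; h = 0.150000; intermediate values shown to 6 dp
step 0: p = 0.5000, q = -1.0000, dp/dtau = 0.5000, dq/dtau = 1.3750
step 1:
  k1: at (p, q) = (0.500000, -1.000000), (dp/dtau, dq/dtau) = (0.500000, 1.375000); Gamma_ppp = 0.734619, Gamma_ppq = -0.367309, Gamma_pqq = 0.000000, Gamma_qpp = -0.918274, Gamma_qpq = 0.459137, Gamma_qqq = 0.000000; k1 = (0.500000, 1.375000, 0.321396, -0.401745)
  k2: at (p, q) = (0.537500, -0.896875), (dp/dtau, dq/dtau) = (0.524105, 1.344869); Gamma_ppp = 0.628689, Gamma_ppq = -0.376775, Gamma_pqq = 0.000000, Gamma_qpp = -0.840460, Gamma_qpq = 0.503690, Gamma_qqq = 0.000000; k2 = (0.524105, 1.344869, 0.358450, -0.479192)
  k3: at (p, q) = (0.539308, -0.899135), (dp/dtau, dq/dtau) = (0.526884, 1.339061); Gamma_ppp = 0.630319, Gamma_ppq = -0.378070, Gamma_pqq = 0.000000, Gamma_qpp = -0.838968, Gamma_qpq = 0.503219, Gamma_qqq = 0.000000; k3 = (0.526884, 1.339061, 0.358498, -0.477169)
  k4: at (p, q) = (0.579033, -0.799141), (dp/dtau, dq/dtau) = (0.553775, 1.303425); Gamma_ppp = 0.528370, Gamma_ppq = -0.382841, Gamma_pqq = 0.000000, Gamma_qpp = -0.762349, Gamma_qpq = 0.552375, Gamma_qqq = 0.000000; k4 = (0.553775, 1.303425, 0.390638, -0.563625)
  Y <- Y + (h/6)(k1 + 2k2 + 2k3 + k4): p = 0.5789, q = -0.7988, dp/dtau = 0.5536, dq/dtau = 1.3030
step 2:
  k1: at (p, q) = (0.578894, -0.798843), (dp/dtau, dq/dtau) = (0.553648, 1.303048); Gamma_ppp = 0.528129, Gamma_ppq = -0.382717, Gamma_pqq = 0.000000, Gamma_qpp = -0.762376, Gamma_qpq = 0.552467, Gamma_qqq = 0.000000; k1 = (0.553648, 1.303048, 0.390321, -0.563445)
  k2: at (p, q) = (0.620417, -0.701114), (dp/dtau, dq/dtau) = (0.582922, 1.260789); Gamma_ppp = 0.430322, Gamma_ppq = -0.380792, Gamma_pqq = 0.000000, Gamma_qpp = -0.685037, Gamma_qpq = 0.606191, Gamma_qqq = 0.000000; k2 = (0.582922, 1.260789, 0.413498, -0.658256)
  k3: at (p, q) = (0.622613, -0.704284), (dp/dtau, dq/dtau) = (0.584661, 1.253679); Gamma_ppp = 0.432729, Gamma_ppq = -0.382549, Gamma_pqq = 0.000000, Gamma_qpp = -0.684698, Gamma_qpq = 0.605299, Gamma_qqq = 0.000000; k3 = (0.584661, 1.253679, 0.412879, -0.653290)
  k4: at (p, q) = (0.666593, -0.610791), (dp/dtau, dq/dtau) = (0.615580, 1.205054); Gamma_ppp = 0.341924, Gamma_ppq = -0.373162, Gamma_pqq = 0.000000, Gamma_qpp = -0.606482, Gamma_qpq = 0.661890, Gamma_qqq = 0.000000; k4 = (0.615580, 1.205054, 0.424061, -0.752170)
  Y <- Y + (h/6)(k1 + 2k2 + 2k3 + k4): p = 0.6665, q = -0.6104, dp/dtau = 0.6153, dq/dtau = 1.2046


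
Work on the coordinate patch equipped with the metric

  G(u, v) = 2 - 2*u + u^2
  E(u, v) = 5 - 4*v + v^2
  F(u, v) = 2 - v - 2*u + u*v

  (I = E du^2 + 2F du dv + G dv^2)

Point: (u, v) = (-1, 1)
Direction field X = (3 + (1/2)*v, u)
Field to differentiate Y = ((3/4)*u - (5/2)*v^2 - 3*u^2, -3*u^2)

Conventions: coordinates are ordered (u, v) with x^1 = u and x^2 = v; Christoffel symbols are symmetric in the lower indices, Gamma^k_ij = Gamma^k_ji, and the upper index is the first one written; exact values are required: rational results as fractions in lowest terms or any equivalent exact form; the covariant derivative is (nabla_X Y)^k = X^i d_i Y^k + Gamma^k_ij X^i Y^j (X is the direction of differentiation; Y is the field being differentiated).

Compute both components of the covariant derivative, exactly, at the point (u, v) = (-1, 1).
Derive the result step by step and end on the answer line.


E = 2, F = 2, G = 5 at the point
E_u = 0, E_v = -2, F_u = -1, F_v = -2, G_u = -4, G_v = 0
EG - F^2 = 6;  g^inv = (1/6) * [[5, -2], [-2, 2]]
first-kind symbols [ij,l] = (1/2)(d_i g_jl + d_j g_il - d_l g_ij): [uu,u] = E_u/2 = 0, [uu,v] = F_u - E_v/2 = 0, [uv,u] = E_v/2 = -1, [uv,v] = G_u/2 = -2, [vv,u] = F_v - G_u/2 = 0, [vv,v] = G_v/2 = 0
Gamma^u_ij = (G*[ij,u] - F*[ij,v])/(EG - F^2), Gamma^v_ij = (E*[ij,v] - F*[ij,u])/(EG - F^2)
Gamma_uuu = 0, Gamma_uuv = -1/6, Gamma_uvv = 0, Gamma_vuu = 0, Gamma_vuv = -1/3, Gamma_vvv = 0
X = (7/2, -1), Y = (-25/4, -3) at the point

Answer: (nabla_X Y)^u = 88/3, (nabla_X Y)^v = 269/12


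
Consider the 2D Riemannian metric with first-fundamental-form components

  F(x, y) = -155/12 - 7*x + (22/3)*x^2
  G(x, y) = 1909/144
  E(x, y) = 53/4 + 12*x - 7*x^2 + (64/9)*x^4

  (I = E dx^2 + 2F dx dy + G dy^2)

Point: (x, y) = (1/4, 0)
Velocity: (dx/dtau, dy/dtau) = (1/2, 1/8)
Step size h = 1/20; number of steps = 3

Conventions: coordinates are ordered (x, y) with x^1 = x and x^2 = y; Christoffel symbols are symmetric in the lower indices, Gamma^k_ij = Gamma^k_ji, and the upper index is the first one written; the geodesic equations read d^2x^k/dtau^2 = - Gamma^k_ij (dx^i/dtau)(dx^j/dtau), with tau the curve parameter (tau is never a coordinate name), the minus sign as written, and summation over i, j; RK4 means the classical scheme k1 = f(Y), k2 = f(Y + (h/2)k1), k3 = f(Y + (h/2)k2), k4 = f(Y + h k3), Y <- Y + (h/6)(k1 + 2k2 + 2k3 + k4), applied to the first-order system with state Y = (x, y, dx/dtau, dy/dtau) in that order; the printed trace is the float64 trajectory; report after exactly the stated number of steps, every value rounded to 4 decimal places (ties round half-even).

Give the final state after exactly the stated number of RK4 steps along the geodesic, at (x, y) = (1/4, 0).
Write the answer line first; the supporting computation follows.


Answer: x = 0.3205, y = 0.0145, dx/dtau = 0.4387, dy/dtau = 0.0659

f(Y) = (dx/dtau, dy/dtau, -Gamma^x_ij Y'^i Y'^j, -Gamma^y_ij Y'^i Y'^j) with the Gammas evaluated at the stage position; h = 0.050000; intermediate values shown to 6 dp
step 0: x = 0.2500, y = 0.0000, dx/dtau = 0.5000, dy/dtau = 0.1250
step 1:
  k1: at (x, y) = (0.250000, 0.000000), (dx/dtau, dy/dtau) = (0.500000, 0.125000); Gamma_xxx = 1.469381, Gamma_xxy = 0.000000, Gamma_xyy = 0.000000, Gamma_yxx = 1.323392, Gamma_yxy = 0.000000, Gamma_yyy = 0.000000; k1 = (0.500000, 0.125000, -0.367345, -0.330848)
  k2: at (x, y) = (0.262500, 0.003125), (dx/dtau, dy/dtau) = (0.490816, 0.116729); Gamma_xxx = 1.624758, Gamma_xxy = 0.000000, Gamma_xyy = 0.000000, Gamma_yxx = 1.508715, Gamma_yxy = 0.000000, Gamma_yyy = 0.000000; k2 = (0.490816, 0.116729, -0.391405, -0.363450)
  k3: at (x, y) = (0.262270, 0.002918), (dx/dtau, dy/dtau) = (0.490215, 0.115914); Gamma_xxx = 1.622016, Gamma_xxy = 0.000000, Gamma_xyy = 0.000000, Gamma_yxx = 1.505425, Gamma_yxy = 0.000000, Gamma_yyy = 0.000000; k3 = (0.490215, 0.115914, -0.389788, -0.361770)
  k4: at (x, y) = (0.274511, 0.005796), (dx/dtau, dy/dtau) = (0.480511, 0.106912); Gamma_xxx = 1.762050, Gamma_xxy = 0.000000, Gamma_xyy = 0.000000, Gamma_yxx = 1.674455, Gamma_yxy = 0.000000, Gamma_yyy = 0.000000; k4 = (0.480511, 0.106912, -0.406841, -0.386616)
  Y <- Y + (h/6)(k1 + 2k2 + 2k3 + k4): x = 0.2745, y = 0.0058, dx/dtau = 0.4805, dy/dtau = 0.1069
step 2:
  k1: at (x, y) = (0.274521, 0.005810), (dx/dtau, dy/dtau) = (0.480529, 0.106934); Gamma_xxx = 1.762167, Gamma_xxy = 0.000000, Gamma_xyy = 0.000000, Gamma_yxx = 1.674597, Gamma_yxy = 0.000000, Gamma_yyy = 0.000000; k1 = (0.480529, 0.106934, -0.406898, -0.386677)
  k2: at (x, y) = (0.286535, 0.008483), (dx/dtau, dy/dtau) = (0.470356, 0.097267); Gamma_xxx = 1.886942, Gamma_xxy = 0.000000, Gamma_xyy = 0.000000, Gamma_yxx = 1.827279, Gamma_yxy = 0.000000, Gamma_yyy = 0.000000; k2 = (0.470356, 0.097267, -0.417457, -0.404258)
  k3: at (x, y) = (0.286280, 0.008242), (dx/dtau, dy/dtau) = (0.470092, 0.096828); Gamma_xxx = 1.884433, Gamma_xxy = 0.000000, Gamma_xyy = 0.000000, Gamma_yxx = 1.824187, Gamma_yxy = 0.000000, Gamma_yyy = 0.000000; k3 = (0.470092, 0.096828, -0.416435, -0.403121)
  k4: at (x, y) = (0.298026, 0.010651), (dx/dtau, dy/dtau) = (0.459707, 0.086778); Gamma_xxx = 1.994210, Gamma_xxy = 0.000000, Gamma_xyy = 0.000000, Gamma_yxx = 1.960554, Gamma_yxy = 0.000000, Gamma_yyy = 0.000000; k4 = (0.459707, 0.086778, -0.421437, -0.414325)
  Y <- Y + (h/6)(k1 + 2k2 + 2k3 + k4): x = 0.2980, y = 0.0107, dx/dtau = 0.4597, dy/dtau = 0.0868
step 3:
  k1: at (x, y) = (0.298031, 0.010659), (dx/dtau, dy/dtau) = (0.459728, 0.086803); Gamma_xxx = 1.994252, Gamma_xxy = 0.000000, Gamma_xyy = 0.000000, Gamma_yxx = 1.960608, Gamma_yxy = 0.000000, Gamma_yyy = 0.000000; k1 = (0.459728, 0.086803, -0.421484, -0.414373)
  k2: at (x, y) = (0.309524, 0.012829), (dx/dtau, dy/dtau) = (0.449190, 0.076443); Gamma_xxx = 2.089657, Gamma_xxy = 0.000000, Gamma_xyy = 0.000000, Gamma_yxx = 2.081215, Gamma_yxy = 0.000000, Gamma_yyy = 0.000000; k2 = (0.449190, 0.076443, -0.421634, -0.419931)
  k3: at (x, y) = (0.309261, 0.012570), (dx/dtau, dy/dtau) = (0.449187, 0.076305); Gamma_xxx = 2.087602, Gamma_xxy = 0.000000, Gamma_xyy = 0.000000, Gamma_yxx = 2.078592, Gamma_yxy = 0.000000, Gamma_yyy = 0.000000; k3 = (0.449187, 0.076305, -0.421213, -0.419395)
  k4: at (x, y) = (0.320490, 0.014474), (dx/dtau, dy/dtau) = (0.438667, 0.065833); Gamma_xxx = 2.169787, Gamma_xxy = 0.000000, Gamma_xyy = 0.000000, Gamma_yxx = 2.184542, Gamma_yxy = 0.000000, Gamma_yyy = 0.000000; k4 = (0.438667, 0.065833, -0.417529, -0.420368)
  Y <- Y + (h/6)(k1 + 2k2 + 2k3 + k4): x = 0.3205, y = 0.0145, dx/dtau = 0.4387, dy/dtau = 0.0659


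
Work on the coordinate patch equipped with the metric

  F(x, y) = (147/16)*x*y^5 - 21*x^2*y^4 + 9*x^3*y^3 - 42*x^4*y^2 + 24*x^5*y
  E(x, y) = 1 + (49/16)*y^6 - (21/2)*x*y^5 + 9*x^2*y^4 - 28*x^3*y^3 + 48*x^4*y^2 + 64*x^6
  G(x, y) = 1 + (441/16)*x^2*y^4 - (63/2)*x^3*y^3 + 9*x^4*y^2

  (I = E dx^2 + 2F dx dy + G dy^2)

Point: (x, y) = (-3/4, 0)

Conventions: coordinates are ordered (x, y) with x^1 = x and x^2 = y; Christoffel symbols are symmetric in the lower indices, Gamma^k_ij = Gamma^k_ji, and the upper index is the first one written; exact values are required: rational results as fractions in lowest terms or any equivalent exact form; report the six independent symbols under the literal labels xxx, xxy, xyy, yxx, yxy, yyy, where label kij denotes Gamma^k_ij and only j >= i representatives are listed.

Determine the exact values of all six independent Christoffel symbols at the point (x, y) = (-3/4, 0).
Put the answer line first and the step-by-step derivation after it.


Answer: Gamma_xxx = -2916/793, Gamma_xxy = 0, Gamma_xyy = -729/1586, Gamma_yxx = 0, Gamma_yxy = 0, Gamma_yyy = 0

E = 793/64, F = 0, G = 1 at the point
E_x = -729/8, E_y = 0, F_x = 0, F_y = -729/128, G_x = 0, G_y = 0
EG - F^2 = 793/64;  g^inv = (64/793) * [[1, 0], [0, 793/64]]
first-kind symbols [ij,l] = (1/2)(d_i g_jl + d_j g_il - d_l g_ij): [xx,x] = E_x/2 = -729/16, [xx,y] = F_x - E_y/2 = 0, [xy,x] = E_y/2 = 0, [xy,y] = G_x/2 = 0, [yy,x] = F_y - G_x/2 = -729/128, [yy,y] = G_y/2 = 0
Gamma^x_ij = (G*[ij,x] - F*[ij,y])/(EG - F^2), Gamma^y_ij = (E*[ij,y] - F*[ij,x])/(EG - F^2)


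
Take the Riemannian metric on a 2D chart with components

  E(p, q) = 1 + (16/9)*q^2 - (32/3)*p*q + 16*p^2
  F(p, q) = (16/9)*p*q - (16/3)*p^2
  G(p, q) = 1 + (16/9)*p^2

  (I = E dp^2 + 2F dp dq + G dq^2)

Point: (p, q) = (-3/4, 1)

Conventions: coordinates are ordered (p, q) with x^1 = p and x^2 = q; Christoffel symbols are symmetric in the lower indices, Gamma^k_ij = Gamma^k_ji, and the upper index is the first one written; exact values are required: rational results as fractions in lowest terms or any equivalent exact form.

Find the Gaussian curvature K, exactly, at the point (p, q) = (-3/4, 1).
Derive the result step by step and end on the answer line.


E = 178/9, F = -13/3, G = 2, EG - F^2 = 187/9 at the point
E_p = -104/3, E_q = 104/9, F_p = 88/9, F_q = -4/3, G_p = -8/3, G_q = 0
E_qq = 32/9, F_pq = 16/9, G_pp = 32/9
K follows from Brioschi's formula, (det M1 - det M2)/(EG - F^2)^2.
M1 = [[-E_qq/2 + F_pq - G_pp/2, E_p/2, F_p - E_q/2], [F_q - G_p/2, E, F], [G_q/2, F, G]] = [[-16/9, -52/3, 4], [0, 178/9, -13/3], [0, -13/3, 2]]; det M1 = -2992/81
M2 = [[0, E_q/2, G_p/2], [E_q/2, E, F], [G_p/2, F, G]] = [[0, 52/9, -4/3], [52/9, 178/9, -13/3], [-4/3, -13/3, 2]]; det M2 = -2848/81
det M1 - det M2 = -16/9; K = -16/9 / (187/9)^2 = -144/34969

Answer: K = -144/34969


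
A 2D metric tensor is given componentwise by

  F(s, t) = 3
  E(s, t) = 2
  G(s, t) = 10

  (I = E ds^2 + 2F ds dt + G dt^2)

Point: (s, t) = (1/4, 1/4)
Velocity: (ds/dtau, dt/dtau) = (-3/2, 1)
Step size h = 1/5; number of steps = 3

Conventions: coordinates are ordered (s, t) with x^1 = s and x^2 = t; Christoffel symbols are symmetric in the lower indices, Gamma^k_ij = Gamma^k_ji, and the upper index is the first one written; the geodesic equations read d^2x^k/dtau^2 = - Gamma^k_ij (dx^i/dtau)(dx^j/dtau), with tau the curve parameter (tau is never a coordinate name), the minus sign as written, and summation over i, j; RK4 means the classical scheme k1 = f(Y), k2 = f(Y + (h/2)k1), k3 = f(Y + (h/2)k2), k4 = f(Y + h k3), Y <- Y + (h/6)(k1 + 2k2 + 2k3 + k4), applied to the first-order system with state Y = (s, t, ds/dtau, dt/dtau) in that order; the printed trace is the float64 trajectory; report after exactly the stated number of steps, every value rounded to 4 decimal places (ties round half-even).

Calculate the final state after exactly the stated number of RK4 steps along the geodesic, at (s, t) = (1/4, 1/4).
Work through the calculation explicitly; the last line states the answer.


f(Y) = (ds/dtau, dt/dtau, -Gamma^s_ij Y'^i Y'^j, -Gamma^t_ij Y'^i Y'^j) with the Gammas evaluated at the stage position; h = 0.200000; intermediate values shown to 6 dp
step 0: s = 0.2500, t = 0.2500, ds/dtau = -1.5000, dt/dtau = 1.0000
step 1:
  k1: at (s, t) = (0.250000, 0.250000), (ds/dtau, dt/dtau) = (-1.500000, 1.000000); Gamma_sss = 0.000000, Gamma_sst = 0.000000, Gamma_stt = 0.000000, Gamma_tss = 0.000000, Gamma_tst = 0.000000, Gamma_ttt = 0.000000; k1 = (-1.500000, 1.000000, 0.000000, 0.000000)
  k2: at (s, t) = (0.100000, 0.350000), (ds/dtau, dt/dtau) = (-1.500000, 1.000000); Gamma_sss = 0.000000, Gamma_sst = 0.000000, Gamma_stt = 0.000000, Gamma_tss = 0.000000, Gamma_tst = 0.000000, Gamma_ttt = 0.000000; k2 = (-1.500000, 1.000000, 0.000000, 0.000000)
  k3: at (s, t) = (0.100000, 0.350000), (ds/dtau, dt/dtau) = (-1.500000, 1.000000); Gamma_sss = 0.000000, Gamma_sst = 0.000000, Gamma_stt = 0.000000, Gamma_tss = 0.000000, Gamma_tst = 0.000000, Gamma_ttt = 0.000000; k3 = (-1.500000, 1.000000, 0.000000, 0.000000)
  k4: at (s, t) = (-0.050000, 0.450000), (ds/dtau, dt/dtau) = (-1.500000, 1.000000); Gamma_sss = 0.000000, Gamma_sst = 0.000000, Gamma_stt = 0.000000, Gamma_tss = 0.000000, Gamma_tst = 0.000000, Gamma_ttt = 0.000000; k4 = (-1.500000, 1.000000, 0.000000, 0.000000)
  Y <- Y + (h/6)(k1 + 2k2 + 2k3 + k4): s = -0.0500, t = 0.4500, ds/dtau = -1.5000, dt/dtau = 1.0000
step 2:
  k1: at (s, t) = (-0.050000, 0.450000), (ds/dtau, dt/dtau) = (-1.500000, 1.000000); Gamma_sss = 0.000000, Gamma_sst = 0.000000, Gamma_stt = 0.000000, Gamma_tss = 0.000000, Gamma_tst = 0.000000, Gamma_ttt = 0.000000; k1 = (-1.500000, 1.000000, 0.000000, 0.000000)
  k2: at (s, t) = (-0.200000, 0.550000), (ds/dtau, dt/dtau) = (-1.500000, 1.000000); Gamma_sss = 0.000000, Gamma_sst = 0.000000, Gamma_stt = 0.000000, Gamma_tss = 0.000000, Gamma_tst = 0.000000, Gamma_ttt = 0.000000; k2 = (-1.500000, 1.000000, 0.000000, 0.000000)
  k3: at (s, t) = (-0.200000, 0.550000), (ds/dtau, dt/dtau) = (-1.500000, 1.000000); Gamma_sss = 0.000000, Gamma_sst = 0.000000, Gamma_stt = 0.000000, Gamma_tss = 0.000000, Gamma_tst = 0.000000, Gamma_ttt = 0.000000; k3 = (-1.500000, 1.000000, 0.000000, 0.000000)
  k4: at (s, t) = (-0.350000, 0.650000), (ds/dtau, dt/dtau) = (-1.500000, 1.000000); Gamma_sss = 0.000000, Gamma_sst = 0.000000, Gamma_stt = 0.000000, Gamma_tss = 0.000000, Gamma_tst = 0.000000, Gamma_ttt = 0.000000; k4 = (-1.500000, 1.000000, 0.000000, 0.000000)
  Y <- Y + (h/6)(k1 + 2k2 + 2k3 + k4): s = -0.3500, t = 0.6500, ds/dtau = -1.5000, dt/dtau = 1.0000
step 3:
  k1: at (s, t) = (-0.350000, 0.650000), (ds/dtau, dt/dtau) = (-1.500000, 1.000000); Gamma_sss = 0.000000, Gamma_sst = 0.000000, Gamma_stt = 0.000000, Gamma_tss = 0.000000, Gamma_tst = 0.000000, Gamma_ttt = 0.000000; k1 = (-1.500000, 1.000000, 0.000000, 0.000000)
  k2: at (s, t) = (-0.500000, 0.750000), (ds/dtau, dt/dtau) = (-1.500000, 1.000000); Gamma_sss = 0.000000, Gamma_sst = 0.000000, Gamma_stt = 0.000000, Gamma_tss = 0.000000, Gamma_tst = 0.000000, Gamma_ttt = 0.000000; k2 = (-1.500000, 1.000000, 0.000000, 0.000000)
  k3: at (s, t) = (-0.500000, 0.750000), (ds/dtau, dt/dtau) = (-1.500000, 1.000000); Gamma_sss = 0.000000, Gamma_sst = 0.000000, Gamma_stt = 0.000000, Gamma_tss = 0.000000, Gamma_tst = 0.000000, Gamma_ttt = 0.000000; k3 = (-1.500000, 1.000000, 0.000000, 0.000000)
  k4: at (s, t) = (-0.650000, 0.850000), (ds/dtau, dt/dtau) = (-1.500000, 1.000000); Gamma_sss = 0.000000, Gamma_sst = 0.000000, Gamma_stt = 0.000000, Gamma_tss = 0.000000, Gamma_tst = 0.000000, Gamma_ttt = 0.000000; k4 = (-1.500000, 1.000000, 0.000000, 0.000000)
  Y <- Y + (h/6)(k1 + 2k2 + 2k3 + k4): s = -0.6500, t = 0.8500, ds/dtau = -1.5000, dt/dtau = 1.0000

Answer: s = -0.6500, t = 0.8500, ds/dtau = -1.5000, dt/dtau = 1.0000


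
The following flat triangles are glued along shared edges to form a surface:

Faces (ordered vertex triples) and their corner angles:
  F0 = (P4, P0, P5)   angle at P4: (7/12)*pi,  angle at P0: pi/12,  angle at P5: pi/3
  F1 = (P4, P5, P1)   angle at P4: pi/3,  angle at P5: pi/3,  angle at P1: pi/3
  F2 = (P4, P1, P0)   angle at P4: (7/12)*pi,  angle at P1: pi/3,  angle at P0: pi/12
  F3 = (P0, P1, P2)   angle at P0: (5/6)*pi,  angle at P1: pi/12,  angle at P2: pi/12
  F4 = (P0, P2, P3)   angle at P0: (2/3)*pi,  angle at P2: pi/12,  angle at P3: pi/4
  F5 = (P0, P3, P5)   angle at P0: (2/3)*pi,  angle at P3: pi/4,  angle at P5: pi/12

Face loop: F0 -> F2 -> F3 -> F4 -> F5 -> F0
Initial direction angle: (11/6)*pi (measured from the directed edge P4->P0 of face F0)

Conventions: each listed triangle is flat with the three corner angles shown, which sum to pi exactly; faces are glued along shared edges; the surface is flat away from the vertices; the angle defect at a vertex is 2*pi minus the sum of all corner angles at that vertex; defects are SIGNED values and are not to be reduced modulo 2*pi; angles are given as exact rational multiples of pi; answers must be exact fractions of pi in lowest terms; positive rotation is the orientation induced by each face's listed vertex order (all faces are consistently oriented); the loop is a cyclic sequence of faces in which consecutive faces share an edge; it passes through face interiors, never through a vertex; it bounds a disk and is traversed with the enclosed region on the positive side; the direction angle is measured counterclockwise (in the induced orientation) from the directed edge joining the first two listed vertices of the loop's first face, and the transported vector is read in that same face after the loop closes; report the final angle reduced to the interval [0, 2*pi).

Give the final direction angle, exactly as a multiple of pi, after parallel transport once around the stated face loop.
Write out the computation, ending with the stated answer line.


enclosed vertex P0: corner angles sum to (7/3)*pi, defect = 2*pi - (7/3)*pi = -pi/3
transport around the loop rotates by the sum of enclosed defects; add to the initial angle mod 2*pi
final angle = (11/6)*pi - pi/3 = (3/2)*pi (mod 2*pi)

Answer: final direction angle = (3/2)*pi


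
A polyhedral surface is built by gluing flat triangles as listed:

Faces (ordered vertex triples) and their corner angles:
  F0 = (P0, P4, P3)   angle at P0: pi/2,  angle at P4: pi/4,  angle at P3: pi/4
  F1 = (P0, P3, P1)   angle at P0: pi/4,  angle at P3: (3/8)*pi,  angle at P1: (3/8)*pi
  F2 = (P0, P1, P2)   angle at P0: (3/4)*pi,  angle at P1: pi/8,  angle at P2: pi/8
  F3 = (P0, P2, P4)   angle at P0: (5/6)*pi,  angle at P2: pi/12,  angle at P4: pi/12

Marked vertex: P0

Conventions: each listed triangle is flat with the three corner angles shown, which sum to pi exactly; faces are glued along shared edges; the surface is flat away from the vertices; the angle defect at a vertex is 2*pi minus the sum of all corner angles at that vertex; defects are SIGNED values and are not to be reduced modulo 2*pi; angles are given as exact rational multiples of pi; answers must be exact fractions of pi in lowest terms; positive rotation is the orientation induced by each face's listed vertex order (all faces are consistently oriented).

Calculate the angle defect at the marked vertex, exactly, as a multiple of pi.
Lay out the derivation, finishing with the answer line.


Sum of corner angles at P0: (7/3)*pi
defect = 2*pi - (7/3)*pi

Answer: defect(P0) = -pi/3


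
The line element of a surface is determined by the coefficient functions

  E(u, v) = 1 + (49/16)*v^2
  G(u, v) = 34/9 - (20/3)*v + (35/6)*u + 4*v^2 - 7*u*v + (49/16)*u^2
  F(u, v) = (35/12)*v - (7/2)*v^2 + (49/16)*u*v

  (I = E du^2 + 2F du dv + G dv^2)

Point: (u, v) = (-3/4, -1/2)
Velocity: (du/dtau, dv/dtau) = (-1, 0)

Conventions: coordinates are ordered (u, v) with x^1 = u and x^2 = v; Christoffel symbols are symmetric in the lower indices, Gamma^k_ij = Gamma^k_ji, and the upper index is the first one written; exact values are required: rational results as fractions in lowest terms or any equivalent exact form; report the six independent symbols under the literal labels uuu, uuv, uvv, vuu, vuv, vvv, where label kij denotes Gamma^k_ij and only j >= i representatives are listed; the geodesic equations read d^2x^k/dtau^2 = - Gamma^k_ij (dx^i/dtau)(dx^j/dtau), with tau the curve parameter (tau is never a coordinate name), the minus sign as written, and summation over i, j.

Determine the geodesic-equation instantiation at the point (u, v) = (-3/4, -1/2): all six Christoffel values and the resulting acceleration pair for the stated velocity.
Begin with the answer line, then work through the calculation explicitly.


Answer: Gamma_uuu = 0, Gamma_uuv = -3528/8293, Gamma_uvv = 4032/8293, Gamma_vuu = 0, Gamma_vuv = 5460/8293, Gamma_vvv = -6240/8293; accelerations (d^2u/dtau^2, d^2v/dtau^2) = (0, 0)

E = 113/64, F = -455/384, G = 6529/2304 at the point
E_u = 0, E_v = -49/16, F_u = -49/32, F_v = 791/192, G_u = 455/96, G_v = -65/12
EG - F^2 = 8293/2304;  g^inv = (2304/8293) * [[6529/2304, 455/384], [455/384, 113/64]]
first-kind symbols [ij,l] = (1/2)(d_i g_jl + d_j g_il - d_l g_ij): [uu,u] = E_u/2 = 0, [uu,v] = F_u - E_v/2 = 0, [uv,u] = E_v/2 = -49/32, [uv,v] = G_u/2 = 455/192, [vv,u] = F_v - G_u/2 = 7/4, [vv,v] = G_v/2 = -65/24
Gamma^u_ij = (G*[ij,u] - F*[ij,v])/(EG - F^2), Gamma^v_ij = (E*[ij,v] - F*[ij,u])/(EG - F^2)
Gamma_uuu = 0, Gamma_uuv = -3528/8293, Gamma_uvv = 4032/8293, Gamma_vuu = 0, Gamma_vuv = 5460/8293, Gamma_vvv = -6240/8293
d^2u/dtau^2 = -(Gamma_uuu*(-1)^2 + 2*Gamma_uuv*(-1)*(0) + Gamma_uvv*(0)^2) = 0
d^2v/dtau^2 = -(Gamma_vuu*(-1)^2 + 2*Gamma_vuv*(-1)*(0) + Gamma_vvv*(0)^2) = 0


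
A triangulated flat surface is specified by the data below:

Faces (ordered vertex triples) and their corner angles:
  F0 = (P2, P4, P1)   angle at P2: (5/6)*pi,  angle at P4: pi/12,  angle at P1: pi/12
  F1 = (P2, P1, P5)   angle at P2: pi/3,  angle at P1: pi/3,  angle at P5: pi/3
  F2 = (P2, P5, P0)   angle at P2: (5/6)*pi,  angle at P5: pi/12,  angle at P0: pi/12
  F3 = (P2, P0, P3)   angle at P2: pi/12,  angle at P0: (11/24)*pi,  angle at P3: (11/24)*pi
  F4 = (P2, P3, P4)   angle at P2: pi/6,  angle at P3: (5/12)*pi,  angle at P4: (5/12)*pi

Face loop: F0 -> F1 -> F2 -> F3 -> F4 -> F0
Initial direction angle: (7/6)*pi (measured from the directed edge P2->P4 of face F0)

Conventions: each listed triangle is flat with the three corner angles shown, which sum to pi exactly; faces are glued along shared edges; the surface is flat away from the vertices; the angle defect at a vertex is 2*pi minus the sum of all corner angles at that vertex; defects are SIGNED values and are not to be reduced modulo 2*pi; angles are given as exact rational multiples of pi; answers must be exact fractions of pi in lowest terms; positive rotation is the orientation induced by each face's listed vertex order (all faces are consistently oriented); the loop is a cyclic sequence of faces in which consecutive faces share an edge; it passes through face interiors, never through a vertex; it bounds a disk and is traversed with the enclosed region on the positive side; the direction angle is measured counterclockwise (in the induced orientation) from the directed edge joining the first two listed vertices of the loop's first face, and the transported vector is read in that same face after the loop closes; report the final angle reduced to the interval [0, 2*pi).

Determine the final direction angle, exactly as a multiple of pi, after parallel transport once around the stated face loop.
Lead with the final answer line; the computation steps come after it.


Answer: final direction angle = (11/12)*pi

enclosed vertex P2: corner angles sum to (9/4)*pi, defect = 2*pi - (9/4)*pi = -pi/4
transport around the loop rotates by the sum of enclosed defects; add to the initial angle mod 2*pi
final angle = (7/6)*pi - pi/4 = (11/12)*pi (mod 2*pi)


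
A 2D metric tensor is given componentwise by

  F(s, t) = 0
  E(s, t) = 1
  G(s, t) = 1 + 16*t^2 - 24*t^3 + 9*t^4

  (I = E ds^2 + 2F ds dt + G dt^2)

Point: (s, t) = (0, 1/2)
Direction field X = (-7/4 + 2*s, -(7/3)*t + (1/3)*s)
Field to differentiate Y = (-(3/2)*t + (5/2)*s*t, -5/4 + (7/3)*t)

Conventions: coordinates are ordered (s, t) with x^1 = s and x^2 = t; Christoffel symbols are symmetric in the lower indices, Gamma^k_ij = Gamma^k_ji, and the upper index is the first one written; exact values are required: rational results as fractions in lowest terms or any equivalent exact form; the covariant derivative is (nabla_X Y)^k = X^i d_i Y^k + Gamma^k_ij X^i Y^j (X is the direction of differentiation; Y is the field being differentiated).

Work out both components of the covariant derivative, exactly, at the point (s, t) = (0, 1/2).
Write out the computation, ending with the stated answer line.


E = 1, F = 0, G = 41/16 at the point
E_s = 0, E_t = 0, F_s = 0, F_t = 0, G_s = 0, G_t = 5/2
EG - F^2 = 41/16;  g^inv = (16/41) * [[41/16, 0], [0, 1]]
first-kind symbols [ij,l] = (1/2)(d_i g_jl + d_j g_il - d_l g_ij): [ss,s] = E_s/2 = 0, [ss,t] = F_s - E_t/2 = 0, [st,s] = E_t/2 = 0, [st,t] = G_s/2 = 0, [tt,s] = F_t - G_s/2 = 0, [tt,t] = G_t/2 = 5/4
Gamma^s_ij = (G*[ij,s] - F*[ij,t])/(EG - F^2), Gamma^t_ij = (E*[ij,t] - F*[ij,s])/(EG - F^2)
Gamma_sss = 0, Gamma_sst = 0, Gamma_stt = 0, Gamma_tss = 0, Gamma_tst = 0, Gamma_ttt = 20/41
X = (-7/4, -7/6), Y = (-3/4, -1/12) at the point

Answer: (nabla_X Y)^s = -7/16, (nabla_X Y)^t = -329/123


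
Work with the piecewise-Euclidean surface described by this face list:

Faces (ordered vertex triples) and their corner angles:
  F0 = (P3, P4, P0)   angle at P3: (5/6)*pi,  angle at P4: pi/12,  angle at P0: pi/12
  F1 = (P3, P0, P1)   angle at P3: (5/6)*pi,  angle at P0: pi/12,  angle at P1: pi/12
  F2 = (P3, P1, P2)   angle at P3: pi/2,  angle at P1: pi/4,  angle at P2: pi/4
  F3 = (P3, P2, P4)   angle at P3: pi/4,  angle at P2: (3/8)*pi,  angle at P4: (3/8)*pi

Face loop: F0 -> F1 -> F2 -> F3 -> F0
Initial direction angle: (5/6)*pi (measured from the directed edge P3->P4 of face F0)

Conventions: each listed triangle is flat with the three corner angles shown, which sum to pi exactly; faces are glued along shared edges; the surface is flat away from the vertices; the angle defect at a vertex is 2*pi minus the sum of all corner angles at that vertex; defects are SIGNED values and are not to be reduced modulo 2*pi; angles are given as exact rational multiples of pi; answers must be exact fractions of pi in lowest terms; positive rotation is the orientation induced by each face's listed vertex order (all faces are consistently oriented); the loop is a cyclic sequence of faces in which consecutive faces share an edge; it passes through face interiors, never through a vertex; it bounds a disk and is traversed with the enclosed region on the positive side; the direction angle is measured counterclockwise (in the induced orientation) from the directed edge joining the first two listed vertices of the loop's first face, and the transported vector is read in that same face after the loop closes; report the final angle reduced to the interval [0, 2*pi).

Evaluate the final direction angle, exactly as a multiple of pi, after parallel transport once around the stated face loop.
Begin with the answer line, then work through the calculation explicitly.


Answer: final direction angle = (5/12)*pi

enclosed vertex P3: corner angles sum to (29/12)*pi, defect = 2*pi - (29/12)*pi = (-5/12)*pi
transport around the loop rotates by the sum of enclosed defects; add to the initial angle mod 2*pi
final angle = (5/6)*pi - (5/12)*pi = (5/12)*pi (mod 2*pi)
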